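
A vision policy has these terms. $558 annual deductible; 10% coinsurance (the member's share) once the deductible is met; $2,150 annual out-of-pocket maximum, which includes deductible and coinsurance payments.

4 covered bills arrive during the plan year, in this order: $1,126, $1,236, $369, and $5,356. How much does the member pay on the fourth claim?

Claim 1 ($1,126): $558 to deductible, leaving $568; coinsurance $568 × 10% = $56.80. Member pays $614.80; OOP now $614.80.
Claim 2 ($1,236): deductible already satisfied, so member's share is 10% × $1,236 = $123.60. Cost to member: $123.60. OOP to date $738.40.
Claim 3 ($369): 10% coinsurance on $369 = $36.90. Cost to member: $36.90. OOP to date $775.30.
Claim 4 ($5,356): deductible met; 10% of $5,356 = $535.60. Cost to member: $535.60. OOP to date $1,310.90.

$535.60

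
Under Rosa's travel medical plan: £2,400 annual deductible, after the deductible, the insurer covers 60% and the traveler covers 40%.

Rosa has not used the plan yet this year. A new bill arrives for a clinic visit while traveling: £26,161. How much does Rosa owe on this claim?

Deductible not yet touched, so the first £2,400 of the bill goes to the deductible.
After the £2,400 deductible portion, £26,161 − £2,400 = £23,761 is subject to coinsurance.
40% of £23,761 = £9,504.40 falls to the traveler.
Traveler responsibility: £2,400 + £9,504.40 = £11,904.40.

£11,904.40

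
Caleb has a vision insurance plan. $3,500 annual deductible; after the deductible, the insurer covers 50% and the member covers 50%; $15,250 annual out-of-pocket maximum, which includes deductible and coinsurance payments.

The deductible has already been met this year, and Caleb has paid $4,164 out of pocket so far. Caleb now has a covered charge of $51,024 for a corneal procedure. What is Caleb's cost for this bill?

$11,086

With the deductible met, the entire $51,024 is subject to coinsurance.
50% of $51,024 = $25,512 falls to the member.
Adding $25,512 to the $4,164 already spent would give $29,676, which exceeds the $15,250 cap; the member pays just $15,250 − $4,164 = $11,086.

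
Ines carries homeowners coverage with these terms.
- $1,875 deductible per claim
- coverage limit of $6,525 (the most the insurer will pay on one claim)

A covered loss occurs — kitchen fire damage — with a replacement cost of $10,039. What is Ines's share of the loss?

$3,514

Less the $1,875 deductible: $10,039 − $1,875 = $8,164.
$8,164 exceeds the $6,525 limit, so the insurer pays the limit: $6,525.
The homeowner bears the rest of the original loss: $10,039 − $6,525 = $3,514.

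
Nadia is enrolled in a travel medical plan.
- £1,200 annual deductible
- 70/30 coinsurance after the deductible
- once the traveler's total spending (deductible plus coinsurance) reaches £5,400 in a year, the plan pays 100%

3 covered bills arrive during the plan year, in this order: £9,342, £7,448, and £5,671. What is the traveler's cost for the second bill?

#1 (£9,342): deductible takes £1,200, £8,142 remains; 30% of £8,142 = £2,442.60. Traveler owes £3,642.60 (running OOP £3,642.60).
#2 (£7,448): deductible already satisfied, so traveler's share is 30% × £7,448 = £2,234.40. OOP would hit £5,877 > £5,400, so the cap limits the traveler to £5,400 − £3,642.60 = £1,757.40.

£1,757.40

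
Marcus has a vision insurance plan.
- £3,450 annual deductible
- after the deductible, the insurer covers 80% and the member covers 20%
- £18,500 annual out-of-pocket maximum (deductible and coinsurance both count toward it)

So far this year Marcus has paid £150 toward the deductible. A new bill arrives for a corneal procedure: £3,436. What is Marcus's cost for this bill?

Deductible still to meet: £3,450 − £150 = £3,300.
After the £3,300 deductible portion, £3,436 − £3,300 = £136 is subject to coinsurance.
Member's 20% share of £136 is £27.20.
So the member owes £3,300 + £27.20 = £3,327.20 before any cap.
Year-to-date out-of-pocket becomes £150 + £3,327.20 = £3,477.20, still under the £18,500 maximum, so no cap applies.

£3,327.20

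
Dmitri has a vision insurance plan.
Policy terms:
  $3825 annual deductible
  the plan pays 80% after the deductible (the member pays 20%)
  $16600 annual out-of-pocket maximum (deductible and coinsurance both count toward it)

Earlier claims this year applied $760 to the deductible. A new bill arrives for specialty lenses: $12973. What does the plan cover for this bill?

Deductible still to meet: $3825 − $760 = $3065.
After the $3065 deductible portion, $12973 − $3065 = $9908 is subject to coinsurance.
Coinsurance: $9908 × 20% = $1981.60.
Member responsibility before any cap: $3065 + $1981.60 = $5046.60.
Year-to-date out-of-pocket becomes $760 + $5046.60 = $5806.60, still under the $16600 maximum, so no cap applies.
Insurer pays the balance: $12973 − $5046.60 = $7926.40.

$7926.40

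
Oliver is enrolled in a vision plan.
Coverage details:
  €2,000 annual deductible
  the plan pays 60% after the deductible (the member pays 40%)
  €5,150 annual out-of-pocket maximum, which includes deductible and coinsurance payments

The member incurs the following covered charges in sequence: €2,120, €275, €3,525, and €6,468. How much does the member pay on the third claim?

€1,410

Bill 1, €2,120: €2,000 finishes the deductible; €120 goes to coinsurance; 40% of €120 = €48. Member pays €2,048; OOP now €2,048.
Bill 2, €275: 40% coinsurance on €275 = €110. Member pays €110; OOP now €2,158.
Bill 3, €3,525: deductible already satisfied, so member's share is 40% × €3,525 = €1,410. Member pays €1,410; OOP now €3,568.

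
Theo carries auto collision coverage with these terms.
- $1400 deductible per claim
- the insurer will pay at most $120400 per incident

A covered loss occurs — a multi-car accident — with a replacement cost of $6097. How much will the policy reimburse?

$4697

After the deductible, $6097 − $1400 = $4697 remains.
$4697 is within the $120400 limit, so the insurer pays $4697.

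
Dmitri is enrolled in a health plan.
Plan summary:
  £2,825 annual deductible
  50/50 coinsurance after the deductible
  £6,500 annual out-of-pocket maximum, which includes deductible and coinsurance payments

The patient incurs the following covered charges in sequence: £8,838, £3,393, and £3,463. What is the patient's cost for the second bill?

£668.50

#1 (£8,838): £2,825 to deductible, leaving £6,013; patient's 50% is £3,006.50. Patient owes £5,831.50 (running OOP £5,831.50).
#2 (£3,393): 50% coinsurance on £3,393 = £1,696.50. OOP would hit £7,528 > £6,500, so the cap limits the patient to £6,500 − £5,831.50 = £668.50.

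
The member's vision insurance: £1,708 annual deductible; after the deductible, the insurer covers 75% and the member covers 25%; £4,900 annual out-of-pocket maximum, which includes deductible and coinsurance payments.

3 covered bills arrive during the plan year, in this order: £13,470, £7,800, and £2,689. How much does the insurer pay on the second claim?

Bill 1, £13,470: deductible takes £1,708, £11,762 remains; 25% of £11,762 = £2,940.50. Member owes £4,648.50 (running OOP £4,648.50). Insurer: £13,470 − £4,648.50 = £8,821.50.
Bill 2, £7,800: 25% coinsurance on £7,800 = £1,950. Adding that to £4,648.50 gives £6,598.50, past the £4,900 cap; member pays only £4,900 − £4,648.50 = £251.50. Insurer: £7,800 − £251.50 = £7,548.50.

£7,548.50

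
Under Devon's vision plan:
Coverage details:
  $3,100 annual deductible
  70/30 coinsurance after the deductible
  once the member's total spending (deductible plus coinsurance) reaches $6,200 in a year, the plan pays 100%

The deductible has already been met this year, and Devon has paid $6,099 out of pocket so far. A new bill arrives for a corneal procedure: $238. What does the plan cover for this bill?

The deductible is already satisfied, so the full bill goes to coinsurance.
Coinsurance: $238 × 30% = $71.40.
Year-to-date out-of-pocket becomes $6,099 + $71.40 = $6,170.40, still under the $6,200 maximum, so no cap applies.
The plan picks up $238 − $71.40 = $166.60.

$166.60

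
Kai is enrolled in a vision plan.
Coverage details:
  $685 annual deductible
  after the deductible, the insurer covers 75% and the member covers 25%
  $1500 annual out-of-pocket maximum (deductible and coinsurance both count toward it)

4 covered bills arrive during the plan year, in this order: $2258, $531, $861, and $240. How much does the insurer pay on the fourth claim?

#1 ($2258): $685 to deductible, leaving $1573; 25% of $1573 = $393.25. Member owes $1078.25 (running OOP $1078.25). Plan pays $2258 − $1078.25 = $1179.75.
#2 ($531): deductible already satisfied, so member's share is 25% × $531 = $132.75. Member pays $132.75; OOP now $1211. Insurer: $531 − $132.75 = $398.25.
#3 ($861): 25% coinsurance on $861 = $215.25. Member owes $215.25 (running OOP $1426.25). Plan pays $861 − $215.25 = $645.75.
#4 ($240): deductible already satisfied, so member's share is 25% × $240 = $60. Member pays $60; OOP now $1486.25. Insurer: $240 − $60 = $180.

$180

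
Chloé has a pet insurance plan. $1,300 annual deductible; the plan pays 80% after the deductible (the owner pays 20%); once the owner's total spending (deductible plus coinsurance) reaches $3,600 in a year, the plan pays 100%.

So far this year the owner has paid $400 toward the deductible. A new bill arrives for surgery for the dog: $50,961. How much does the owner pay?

$400 of the $1,300 deductible is already met, leaving $900.
After the $900 deductible portion, $50,961 − $900 = $50,061 is subject to coinsurance.
Owner's 20% share of $50,061 is $10,012.20.
So the owner owes $900 + $10,012.20 = $10,912.20 before any cap.
That would bring total out-of-pocket to $11,312.20, past the $3,600 cap. The owner is capped at $3,600 − $400 = $3,200 on this claim.

$3,200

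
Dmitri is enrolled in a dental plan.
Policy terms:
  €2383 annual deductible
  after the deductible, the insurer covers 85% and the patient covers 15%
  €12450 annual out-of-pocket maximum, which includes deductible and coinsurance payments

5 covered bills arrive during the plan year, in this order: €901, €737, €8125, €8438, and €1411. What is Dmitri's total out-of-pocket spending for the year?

€4967.35

Claim 1 (€901): entire amount goes to the deductible. Cost to patient: €901. OOP to date €901.
Claim 2 (€737): entire amount goes to the deductible. Cost to patient: €737. OOP to date €1638.
Claim 3 (€8125): €745 to deductible, leaving €7380; 15% of €7380 = €1107. Patient owes €1852 (running OOP €3490).
Claim 4 (€8438): 15% coinsurance on €8438 = €1265.70. Patient owes €1265.70 (running OOP €4755.70).
Claim 5 (€1411): deductible met; 15% of €1411 = €211.65. Cost to patient: €211.65. OOP to date €4967.35.
Summing the patient's payments: €901 + €737 + €1852 + €1265.70 + €211.65 = €4967.35.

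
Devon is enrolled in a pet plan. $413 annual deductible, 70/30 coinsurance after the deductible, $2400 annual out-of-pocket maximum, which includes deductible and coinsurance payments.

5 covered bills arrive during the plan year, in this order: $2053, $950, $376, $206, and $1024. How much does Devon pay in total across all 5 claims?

Claim 1 ($2053): deductible takes $413, $1640 remains; owner's 30% is $492. Owner owes $905 (running OOP $905).
Claim 2 ($950): 30% coinsurance on $950 = $285. Owner owes $285 (running OOP $1190).
Claim 3 ($376): deductible already satisfied, so owner's share is 30% × $376 = $112.80. Owner pays $112.80; OOP now $1302.80.
Claim 4 ($206): deductible already satisfied, so owner's share is 30% × $206 = $61.80. Owner owes $61.80 (running OOP $1364.60).
Claim 5 ($1024): deductible met; 30% of $1024 = $307.20. Owner owes $307.20 (running OOP $1671.80).
Total paid by the owner: $905 + $285 + $112.80 + $61.80 + $307.20 = $1671.80.

$1671.80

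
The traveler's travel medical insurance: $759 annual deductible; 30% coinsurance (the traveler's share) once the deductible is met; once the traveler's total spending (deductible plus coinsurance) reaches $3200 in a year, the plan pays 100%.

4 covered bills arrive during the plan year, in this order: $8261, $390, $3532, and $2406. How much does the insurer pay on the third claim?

Claim 1 ($8261): $759 finishes the deductible; $7502 goes to coinsurance; 30% of $7502 = $2250.60. Traveler owes $3009.60 (running OOP $3009.60). Plan pays $8261 − $3009.60 = $5251.40.
Claim 2 ($390): 30% coinsurance on $390 = $117. Traveler owes $117 (running OOP $3126.60). Insurer: $390 − $117 = $273.
Claim 3 ($3532): deductible met; 30% of $3532 = $1059.60. OOP would hit $4186.20 > $3200, so the cap limits the traveler to $3200 − $3126.60 = $73.40. Insurer: $3532 − $73.40 = $3458.60.

$3458.60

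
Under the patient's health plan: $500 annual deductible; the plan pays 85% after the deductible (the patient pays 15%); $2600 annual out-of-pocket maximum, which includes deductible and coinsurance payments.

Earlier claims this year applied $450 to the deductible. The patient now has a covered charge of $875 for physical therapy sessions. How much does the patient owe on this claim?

Deductible still to meet: $500 − $450 = $50.
After the $50 deductible portion, $875 − $50 = $825 is subject to coinsurance.
Coinsurance: $825 × 15% = $123.75.
That puts the patient's cost at $50 + $123.75 = $173.75 before any cap.
Year-to-date out-of-pocket becomes $450 + $173.75 = $623.75, still under the $2600 maximum, so no cap applies.

$173.75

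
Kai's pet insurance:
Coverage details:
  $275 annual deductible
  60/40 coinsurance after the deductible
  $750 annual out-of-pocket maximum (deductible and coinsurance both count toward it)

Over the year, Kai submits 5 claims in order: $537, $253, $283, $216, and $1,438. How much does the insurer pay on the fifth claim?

$1,368.60

#1 ($537): $275 to deductible, leaving $262; 40% of $262 = $104.80. Owner pays $379.80; OOP now $379.80. Plan pays $537 − $379.80 = $157.20.
#2 ($253): 40% coinsurance on $253 = $101.20. Owner pays $101.20; OOP now $481. Plan pays $253 − $101.20 = $151.80.
#3 ($283): deductible already satisfied, so owner's share is 40% × $283 = $113.20. Owner owes $113.20 (running OOP $594.20). Plan pays $283 − $113.20 = $169.80.
#4 ($216): deductible already satisfied, so owner's share is 40% × $216 = $86.40. Owner pays $86.40; OOP now $680.60. Plan pays $216 − $86.40 = $129.60.
#5 ($1,438): 40% coinsurance on $1,438 = $575.20. OOP would hit $1,255.80 > $750, so the cap limits the owner to $750 − $680.60 = $69.40. Plan pays $1,438 − $69.40 = $1,368.60.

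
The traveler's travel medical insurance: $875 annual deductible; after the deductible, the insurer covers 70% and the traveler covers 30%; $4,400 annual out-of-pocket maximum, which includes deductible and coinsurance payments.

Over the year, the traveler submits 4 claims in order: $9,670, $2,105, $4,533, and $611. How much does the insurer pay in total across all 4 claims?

Claim 1 — $9,670: $875 to deductible, leaving $8,795; coinsurance $8,795 × 30% = $2,638.50. Cost to traveler: $3,513.50. OOP to date $3,513.50. Plan pays $9,670 − $3,513.50 = $6,156.50.
Claim 2 — $2,105: deductible met; 30% of $2,105 = $631.50. Traveler pays $631.50; OOP now $4,145. Plan pays $2,105 − $631.50 = $1,473.50.
Claim 3 — $4,533: 30% coinsurance on $4,533 = $1,359.90. That would push OOP to $5,504.90, over the $4,400 cap, so traveler pays $4,400 − $4,145 = $255. Plan pays $4,533 − $255 = $4,278.
Claim 4 — $611: deductible met; 30% of $611 = $183.30. OOP would hit $4,583.30 > $4,400, so the cap limits the traveler to $4,400 − $4,400 = $0. Plan pays $611 − $0 = $611.
Insurer total: $6,156.50 + $1,473.50 + $4,278 + $611 = $12,519.

$12,519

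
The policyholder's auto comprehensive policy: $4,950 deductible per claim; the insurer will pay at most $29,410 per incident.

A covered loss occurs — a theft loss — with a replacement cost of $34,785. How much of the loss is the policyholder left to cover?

Less the $4,950 deductible: $34,785 − $4,950 = $29,835.
The $29,410 per-incident cap binds; insurer pays $29,410.
Out of pocket: $34,785 − $29,410 = $5,375.

$5,375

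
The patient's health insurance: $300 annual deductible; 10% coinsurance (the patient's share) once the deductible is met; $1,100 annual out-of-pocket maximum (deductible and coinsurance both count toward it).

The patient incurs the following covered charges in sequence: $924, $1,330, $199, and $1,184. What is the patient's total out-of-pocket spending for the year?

$633.70

Claim 1 — $924: $300 finishes the deductible; $624 goes to coinsurance; 10% of $624 = $62.40. Patient pays $362.40; OOP now $362.40.
Claim 2 — $1,330: 10% coinsurance on $1,330 = $133. Cost to patient: $133. OOP to date $495.40.
Claim 3 — $199: deductible met; 10% of $199 = $19.90. Patient pays $19.90; OOP now $515.30.
Claim 4 — $1,184: 10% coinsurance on $1,184 = $118.40. Cost to patient: $118.40. OOP to date $633.70.
Summing the patient's payments: $362.40 + $133 + $19.90 + $118.40 = $633.70.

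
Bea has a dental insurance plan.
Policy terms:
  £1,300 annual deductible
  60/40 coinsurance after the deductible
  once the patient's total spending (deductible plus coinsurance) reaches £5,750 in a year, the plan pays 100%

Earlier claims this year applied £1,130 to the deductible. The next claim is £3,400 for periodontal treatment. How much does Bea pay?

Remaining deductible: £1,300 − £1,130 = £170.
After the £170 deductible portion, £3,400 − £170 = £3,230 is subject to coinsurance.
Coinsurance: £3,230 × 40% = £1,292.
That puts the patient's cost at £170 + £1,292 = £1,462 before any cap.
Cumulative spending £1,130 + £1,462 = £2,592 stays under the £5,750 maximum.

£1,462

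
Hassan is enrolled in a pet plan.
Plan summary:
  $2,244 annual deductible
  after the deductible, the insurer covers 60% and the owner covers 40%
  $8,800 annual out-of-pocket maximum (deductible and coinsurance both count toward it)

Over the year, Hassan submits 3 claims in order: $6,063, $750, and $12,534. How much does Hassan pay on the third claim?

Claim 1 ($6,063): deductible takes $2,244, $3,819 remains; coinsurance $3,819 × 40% = $1,527.60. Cost to owner: $3,771.60. OOP to date $3,771.60.
Claim 2 ($750): 40% coinsurance on $750 = $300. Owner pays $300; OOP now $4,071.60.
Claim 3 ($12,534): 40% coinsurance on $12,534 = $5,013.60. That would push OOP to $9,085.20, over the $8,800 cap, so owner pays $8,800 − $4,071.60 = $4,728.40.

$4,728.40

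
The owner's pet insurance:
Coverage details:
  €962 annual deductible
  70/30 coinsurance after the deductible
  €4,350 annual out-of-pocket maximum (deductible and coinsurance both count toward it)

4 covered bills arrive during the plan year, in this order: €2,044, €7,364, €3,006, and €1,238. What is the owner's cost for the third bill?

€854.20

Claim 1 (€2,044): deductible takes €962, €1,082 remains; coinsurance €1,082 × 30% = €324.60. Owner owes €1,286.60 (running OOP €1,286.60).
Claim 2 (€7,364): deductible already satisfied, so owner's share is 30% × €7,364 = €2,209.20. Owner pays €2,209.20; OOP now €3,495.80.
Claim 3 (€3,006): 30% coinsurance on €3,006 = €901.80. Adding that to €3,495.80 gives €4,397.60, past the €4,350 cap; owner pays only €4,350 − €3,495.80 = €854.20.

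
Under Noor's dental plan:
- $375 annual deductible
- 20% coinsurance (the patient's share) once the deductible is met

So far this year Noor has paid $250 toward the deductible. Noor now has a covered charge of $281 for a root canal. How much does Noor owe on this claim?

$156.20

$250 of the $375 deductible is already met, leaving $125.
The remaining $156 (= $281 − $125) moves to coinsurance.
Patient's 20% share of $156 is $31.20.
Patient responsibility: $125 + $31.20 = $156.20.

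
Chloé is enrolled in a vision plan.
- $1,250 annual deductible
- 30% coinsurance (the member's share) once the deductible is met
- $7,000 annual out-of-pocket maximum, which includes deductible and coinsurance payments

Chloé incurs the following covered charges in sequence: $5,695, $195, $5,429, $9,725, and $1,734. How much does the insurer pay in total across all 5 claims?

$15,778

#1 ($5,695): deductible takes $1,250, $4,445 remains; coinsurance $4,445 × 30% = $1,333.50. Cost to member: $2,583.50. OOP to date $2,583.50. Plan pays $5,695 − $2,583.50 = $3,111.50.
#2 ($195): 30% coinsurance on $195 = $58.50. Cost to member: $58.50. OOP to date $2,642. Plan pays $195 − $58.50 = $136.50.
#3 ($5,429): deductible met; 30% of $5,429 = $1,628.70. Member owes $1,628.70 (running OOP $4,270.70). Plan pays $5,429 − $1,628.70 = $3,800.30.
#4 ($9,725): deductible met; 30% of $9,725 = $2,917.50. Adding that to $4,270.70 gives $7,188.20, past the $7,000 cap; member pays only $7,000 − $4,270.70 = $2,729.30. Insurer: $9,725 − $2,729.30 = $6,995.70.
#5 ($1,734): 30% coinsurance on $1,734 = $520.20. That would push OOP to $7,520.20, over the $7,000 cap, so member pays $7,000 − $7,000 = $0. Plan pays $1,734 − $0 = $1,734.
Insurer total: $3,111.50 + $136.50 + $3,800.30 + $6,995.70 + $1,734 = $15,778.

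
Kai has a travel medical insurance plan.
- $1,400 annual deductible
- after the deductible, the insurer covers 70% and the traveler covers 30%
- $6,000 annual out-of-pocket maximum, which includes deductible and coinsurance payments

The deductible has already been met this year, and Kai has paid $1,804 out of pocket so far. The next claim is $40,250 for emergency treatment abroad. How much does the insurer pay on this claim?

With the deductible met, the entire $40,250 is subject to coinsurance.
Traveler's 30% share of $40,250 is $12,075.
Year-to-date out-of-pocket would reach $1,804 + $12,075 = $13,879, above the $6,000 maximum, so the traveler pays only $6,000 − $1,804 = $4,196.
The plan picks up $40,250 − $4,196 = $36,054.

$36,054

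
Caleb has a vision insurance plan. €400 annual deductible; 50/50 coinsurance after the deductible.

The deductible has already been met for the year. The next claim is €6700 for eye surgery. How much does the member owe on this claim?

€3350

With the deductible met, the entire €6700 is subject to coinsurance.
Member's 50% share of €6700 is €3350.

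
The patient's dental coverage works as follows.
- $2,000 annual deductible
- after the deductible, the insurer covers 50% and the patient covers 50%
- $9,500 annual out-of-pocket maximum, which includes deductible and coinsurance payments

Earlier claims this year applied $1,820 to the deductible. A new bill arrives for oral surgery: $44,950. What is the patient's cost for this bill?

$7,680

$1,820 of the $2,000 deductible is already met, leaving $180.
That leaves $44,950 − $180 = $44,770 for coinsurance.
50% of $44,770 = $22,385 falls to the patient.
That puts the patient's cost at $180 + $22,385 = $22,565 before any cap.
Year-to-date out-of-pocket would reach $1,820 + $22,565 = $24,385, above the $9,500 maximum, so the patient pays only $9,500 − $1,820 = $7,680.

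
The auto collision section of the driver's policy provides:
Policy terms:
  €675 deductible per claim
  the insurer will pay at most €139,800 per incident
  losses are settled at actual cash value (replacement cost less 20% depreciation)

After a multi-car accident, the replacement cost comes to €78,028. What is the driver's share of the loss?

€16,280.60

Actual cash value after 20% depreciation: €78,028 × 80% = €62,422.40.
Less the €675 deductible: €62,422.40 − €675 = €61,747.40.
€61,747.40 ≤ €139,800, so the limit doesn't bind; insurer pays €61,747.40.
Driver's share is the uncovered remainder: €78,028 − €61,747.40 = €16,280.60.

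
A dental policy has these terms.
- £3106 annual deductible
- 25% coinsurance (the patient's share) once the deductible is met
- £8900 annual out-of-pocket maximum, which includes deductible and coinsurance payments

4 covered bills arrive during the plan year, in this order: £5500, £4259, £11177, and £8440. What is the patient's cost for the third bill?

Claim 1 — £5500: £3106 to deductible, leaving £2394; 25% of £2394 = £598.50. Patient pays £3704.50; OOP now £3704.50.
Claim 2 — £4259: deductible already satisfied, so patient's share is 25% × £4259 = £1064.75. Patient pays £1064.75; OOP now £4769.25.
Claim 3 — £11177: deductible met; 25% of £11177 = £2794.25. Cost to patient: £2794.25. OOP to date £7563.50.

£2794.25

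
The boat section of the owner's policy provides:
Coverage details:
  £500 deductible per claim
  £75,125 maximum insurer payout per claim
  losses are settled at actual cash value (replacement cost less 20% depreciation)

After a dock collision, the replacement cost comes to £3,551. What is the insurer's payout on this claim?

£2,340.80

Depreciate 20%: the covered value is £3,551 × 0.8 = £2,840.80.
After the deductible, £2,840.80 − £500 = £2,340.80 remains.
£2,340.80 is within the £75,125 limit, so the insurer pays £2,340.80.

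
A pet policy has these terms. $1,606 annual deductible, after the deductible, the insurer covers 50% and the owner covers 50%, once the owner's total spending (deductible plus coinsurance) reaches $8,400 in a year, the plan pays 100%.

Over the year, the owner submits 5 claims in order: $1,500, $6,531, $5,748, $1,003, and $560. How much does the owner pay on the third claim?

$2,874

Claim 1 ($1,500): fully absorbed by the deductible. Owner pays $1,500; OOP now $1,500.
Claim 2 ($6,531): $106 to deductible, leaving $6,425; 50% of $6,425 = $3,212.50. Owner pays $3,318.50; OOP now $4,818.50.
Claim 3 ($5,748): 50% coinsurance on $5,748 = $2,874. Cost to owner: $2,874. OOP to date $7,692.50.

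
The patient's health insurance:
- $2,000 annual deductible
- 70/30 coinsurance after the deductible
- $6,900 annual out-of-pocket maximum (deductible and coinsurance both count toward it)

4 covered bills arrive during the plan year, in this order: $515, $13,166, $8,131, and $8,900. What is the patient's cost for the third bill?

$1,395.70

#1 ($515): all of it applies to the deductible. Patient pays $515; OOP now $515.
#2 ($13,166): $1,485 finishes the deductible; $11,681 goes to coinsurance; 30% of $11,681 = $3,504.30. Patient pays $4,989.30; OOP now $5,504.30.
#3 ($8,131): 30% coinsurance on $8,131 = $2,439.30. OOP would hit $7,943.60 > $6,900, so the cap limits the patient to $6,900 − $5,504.30 = $1,395.70.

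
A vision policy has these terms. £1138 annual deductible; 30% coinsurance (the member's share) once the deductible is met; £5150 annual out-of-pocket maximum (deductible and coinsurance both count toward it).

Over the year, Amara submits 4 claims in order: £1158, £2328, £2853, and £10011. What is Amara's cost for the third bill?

Claim 1 (£1158): £1138 finishes the deductible; £20 goes to coinsurance; 30% of £20 = £6. Member pays £1144; OOP now £1144.
Claim 2 (£2328): deductible already satisfied, so member's share is 30% × £2328 = £698.40. Member pays £698.40; OOP now £1842.40.
Claim 3 (£2853): deductible already satisfied, so member's share is 30% × £2853 = £855.90. Member pays £855.90; OOP now £2698.30.

£855.90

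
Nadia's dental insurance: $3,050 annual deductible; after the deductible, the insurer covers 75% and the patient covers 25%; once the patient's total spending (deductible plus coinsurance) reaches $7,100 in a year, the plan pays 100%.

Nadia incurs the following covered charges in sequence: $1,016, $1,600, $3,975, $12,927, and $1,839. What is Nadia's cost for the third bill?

$1,319.25

Claim 1 ($1,016): entire amount goes to the deductible. Patient pays $1,016; OOP now $1,016.
Claim 2 ($1,600): entire amount goes to the deductible. Patient pays $1,600; OOP now $2,616.
Claim 3 ($3,975): $434 finishes the deductible; $3,541 goes to coinsurance; coinsurance $3,541 × 25% = $885.25. Patient owes $1,319.25 (running OOP $3,935.25).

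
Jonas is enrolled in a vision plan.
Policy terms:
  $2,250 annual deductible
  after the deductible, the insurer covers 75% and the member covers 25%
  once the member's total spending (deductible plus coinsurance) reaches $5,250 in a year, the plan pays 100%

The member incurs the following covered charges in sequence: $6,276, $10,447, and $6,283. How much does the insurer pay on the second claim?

$8,453.50

Claim 1 — $6,276: deductible takes $2,250, $4,026 remains; coinsurance $4,026 × 25% = $1,006.50. Member owes $3,256.50 (running OOP $3,256.50). Insurer: $6,276 − $3,256.50 = $3,019.50.
Claim 2 — $10,447: deductible already satisfied, so member's share is 25% × $10,447 = $2,611.75. That would push OOP to $5,868.25, over the $5,250 cap, so member pays $5,250 − $3,256.50 = $1,993.50. Insurer: $10,447 − $1,993.50 = $8,453.50.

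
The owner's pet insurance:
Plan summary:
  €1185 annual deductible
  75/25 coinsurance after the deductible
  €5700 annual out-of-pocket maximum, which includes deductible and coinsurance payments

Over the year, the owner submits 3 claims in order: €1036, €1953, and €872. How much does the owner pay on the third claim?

Bill 1, €1036: fully absorbed by the deductible. Owner pays €1036; OOP now €1036.
Bill 2, €1953: €149 finishes the deductible; €1804 goes to coinsurance; 25% of €1804 = €451. Owner owes €600 (running OOP €1636).
Bill 3, €872: deductible met; 25% of €872 = €218. Owner owes €218 (running OOP €1854).

€218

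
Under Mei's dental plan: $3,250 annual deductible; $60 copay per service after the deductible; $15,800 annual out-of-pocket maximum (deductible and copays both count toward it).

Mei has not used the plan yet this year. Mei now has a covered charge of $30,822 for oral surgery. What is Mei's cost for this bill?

Deductible not yet touched, so the first $3,250 of the bill goes to the deductible.
That leaves $30,822 − $3,250 = $27,572 for the copay.
Copay on this service: $60.
So the patient owes $3,250 + $60 = $3,310 before any cap.
Year-to-date out-of-pocket becomes $0 + $3,310 = $3,310, still under the $15,800 maximum, so no cap applies.

$3,310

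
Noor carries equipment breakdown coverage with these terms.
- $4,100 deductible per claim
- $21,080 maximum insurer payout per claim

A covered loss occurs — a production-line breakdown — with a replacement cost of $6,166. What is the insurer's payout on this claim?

$2,066

After the deductible, $6,166 − $4,100 = $2,066 remains.
$2,066 ≤ $21,080, so the limit doesn't bind; insurer pays $2,066.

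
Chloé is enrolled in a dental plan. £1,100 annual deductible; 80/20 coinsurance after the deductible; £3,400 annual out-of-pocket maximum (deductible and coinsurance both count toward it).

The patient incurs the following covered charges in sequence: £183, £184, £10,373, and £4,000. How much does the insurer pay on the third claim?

#1 (£183): fully absorbed by the deductible. Cost to patient: £183. OOP to date £183. Plan pays £183 − £183 = £0.
#2 (£184): entire amount goes to the deductible. Patient owes £184 (running OOP £367). Insurer: £184 − £184 = £0.
#3 (£10,373): £733 finishes the deductible; £9,640 goes to coinsurance; patient's 20% is £1,928. Patient pays £2,661; OOP now £3,028. Plan pays £10,373 − £2,661 = £7,712.

£7,712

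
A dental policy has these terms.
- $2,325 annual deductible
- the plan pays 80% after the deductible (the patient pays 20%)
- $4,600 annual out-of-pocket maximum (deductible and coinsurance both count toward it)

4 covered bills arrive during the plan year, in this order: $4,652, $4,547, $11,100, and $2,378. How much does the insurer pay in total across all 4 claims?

Bill 1, $4,652: deductible takes $2,325, $2,327 remains; 20% of $2,327 = $465.40. Patient owes $2,790.40 (running OOP $2,790.40). Insurer: $4,652 − $2,790.40 = $1,861.60.
Bill 2, $4,547: deductible already satisfied, so patient's share is 20% × $4,547 = $909.40. Patient pays $909.40; OOP now $3,699.80. Insurer: $4,547 − $909.40 = $3,637.60.
Bill 3, $11,100: deductible met; 20% of $11,100 = $2,220. Adding that to $3,699.80 gives $5,919.80, past the $4,600 cap; patient pays only $4,600 − $3,699.80 = $900.20. Plan pays $11,100 − $900.20 = $10,199.80.
Bill 4, $2,378: deductible met; 20% of $2,378 = $475.60. That would push OOP to $5,075.60, over the $4,600 cap, so patient pays $4,600 − $4,600 = $0. Insurer: $2,378 − $0 = $2,378.
Insurer total: $1,861.60 + $3,637.60 + $10,199.80 + $2,378 = $18,077.

$18,077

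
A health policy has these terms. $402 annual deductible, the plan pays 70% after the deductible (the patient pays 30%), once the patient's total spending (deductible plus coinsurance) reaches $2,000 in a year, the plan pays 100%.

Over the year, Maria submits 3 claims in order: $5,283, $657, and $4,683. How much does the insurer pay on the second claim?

Claim 1 — $5,283: deductible takes $402, $4,881 remains; patient's 30% is $1,464.30. Patient pays $1,866.30; OOP now $1,866.30. Insurer: $5,283 − $1,866.30 = $3,416.70.
Claim 2 — $657: 30% coinsurance on $657 = $197.10. That would push OOP to $2,063.40, over the $2,000 cap, so patient pays $2,000 − $1,866.30 = $133.70. Insurer: $657 − $133.70 = $523.30.

$523.30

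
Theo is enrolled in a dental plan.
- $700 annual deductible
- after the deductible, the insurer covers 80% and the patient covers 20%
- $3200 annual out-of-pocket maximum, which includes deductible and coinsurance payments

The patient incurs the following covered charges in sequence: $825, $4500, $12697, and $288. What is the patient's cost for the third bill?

#1 ($825): $700 finishes the deductible; $125 goes to coinsurance; 20% of $125 = $25. Cost to patient: $725. OOP to date $725.
#2 ($4500): 20% coinsurance on $4500 = $900. Patient owes $900 (running OOP $1625).
#3 ($12697): 20% coinsurance on $12697 = $2539.40. That would push OOP to $4164.40, over the $3200 cap, so patient pays $3200 − $1625 = $1575.

$1575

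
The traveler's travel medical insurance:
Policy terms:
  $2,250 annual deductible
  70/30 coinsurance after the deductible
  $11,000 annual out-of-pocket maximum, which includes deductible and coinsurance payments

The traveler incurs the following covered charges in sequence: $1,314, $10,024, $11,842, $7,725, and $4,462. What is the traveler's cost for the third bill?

$3,552.60

#1 ($1,314): entire amount goes to the deductible. Cost to traveler: $1,314. OOP to date $1,314.
#2 ($10,024): $936 finishes the deductible; $9,088 goes to coinsurance; traveler's 30% is $2,726.40. Cost to traveler: $3,662.40. OOP to date $4,976.40.
#3 ($11,842): deductible met; 30% of $11,842 = $3,552.60. Cost to traveler: $3,552.60. OOP to date $8,529.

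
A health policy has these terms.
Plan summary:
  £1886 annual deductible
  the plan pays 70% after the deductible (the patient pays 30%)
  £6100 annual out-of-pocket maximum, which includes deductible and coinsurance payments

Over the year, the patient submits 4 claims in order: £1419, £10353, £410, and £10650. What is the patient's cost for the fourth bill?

Bill 1, £1419: fully absorbed by the deductible. Cost to patient: £1419. OOP to date £1419.
Bill 2, £10353: £467 to deductible, leaving £9886; patient's 30% is £2965.80. Cost to patient: £3432.80. OOP to date £4851.80.
Bill 3, £410: deductible met; 30% of £410 = £123. Patient owes £123 (running OOP £4974.80).
Bill 4, £10650: 30% coinsurance on £10650 = £3195. OOP would hit £8169.80 > £6100, so the cap limits the patient to £6100 − £4974.80 = £1125.20.

£1125.20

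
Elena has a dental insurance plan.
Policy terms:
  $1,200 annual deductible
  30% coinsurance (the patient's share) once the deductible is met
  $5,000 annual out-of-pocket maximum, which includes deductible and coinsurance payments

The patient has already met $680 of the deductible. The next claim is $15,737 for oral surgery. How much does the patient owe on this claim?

$4,320

Deductible still to meet: $1,200 − $680 = $520.
The remaining $15,217 (= $15,737 − $520) moves to coinsurance.
Coinsurance: $15,217 × 30% = $4,565.10.
So the patient owes $520 + $4,565.10 = $5,085.10 before any cap.
Year-to-date out-of-pocket would reach $680 + $5,085.10 = $5,765.10, above the $5,000 maximum, so the patient pays only $5,000 − $680 = $4,320.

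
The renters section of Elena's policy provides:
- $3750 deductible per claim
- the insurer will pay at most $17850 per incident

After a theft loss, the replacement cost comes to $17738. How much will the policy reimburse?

Less the $3750 deductible: $17738 − $3750 = $13988.
$13988 is within the $17850 limit, so the insurer pays $13988.

$13988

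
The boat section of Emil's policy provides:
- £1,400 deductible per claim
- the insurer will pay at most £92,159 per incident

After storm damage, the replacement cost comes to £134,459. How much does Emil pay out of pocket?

£42,300

After the deductible, £134,459 − £1,400 = £133,059 remains.
£133,059 exceeds the £92,159 limit, so the insurer pays the limit: £92,159.
Owner's share is the uncovered remainder: £134,459 − £92,159 = £42,300.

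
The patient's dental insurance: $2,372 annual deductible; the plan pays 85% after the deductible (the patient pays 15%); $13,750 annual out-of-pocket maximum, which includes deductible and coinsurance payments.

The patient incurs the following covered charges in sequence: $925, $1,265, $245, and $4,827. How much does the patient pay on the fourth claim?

$724.05

Bill 1, $925: all of it applies to the deductible. Patient pays $925; OOP now $925.
Bill 2, $1,265: entire amount goes to the deductible. Patient pays $1,265; OOP now $2,190.
Bill 3, $245: $182 finishes the deductible; $63 goes to coinsurance; patient's 15% is $9.45. Cost to patient: $191.45. OOP to date $2,381.45.
Bill 4, $4,827: 15% coinsurance on $4,827 = $724.05. Patient pays $724.05; OOP now $3,105.50.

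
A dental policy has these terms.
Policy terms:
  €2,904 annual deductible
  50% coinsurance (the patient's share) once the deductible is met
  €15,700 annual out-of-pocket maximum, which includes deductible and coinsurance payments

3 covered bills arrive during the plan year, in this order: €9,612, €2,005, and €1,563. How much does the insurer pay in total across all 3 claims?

Bill 1, €9,612: €2,904 to deductible, leaving €6,708; patient's 50% is €3,354. Cost to patient: €6,258. OOP to date €6,258. Plan pays €9,612 − €6,258 = €3,354.
Bill 2, €2,005: deductible already satisfied, so patient's share is 50% × €2,005 = €1,002.50. Patient pays €1,002.50; OOP now €7,260.50. Plan pays €2,005 − €1,002.50 = €1,002.50.
Bill 3, €1,563: 50% coinsurance on €1,563 = €781.50. Cost to patient: €781.50. OOP to date €8,042. Insurer: €1,563 − €781.50 = €781.50.
Insurer total = bills − patient's total = €13,180 − €8,042 = €5,138.

€5,138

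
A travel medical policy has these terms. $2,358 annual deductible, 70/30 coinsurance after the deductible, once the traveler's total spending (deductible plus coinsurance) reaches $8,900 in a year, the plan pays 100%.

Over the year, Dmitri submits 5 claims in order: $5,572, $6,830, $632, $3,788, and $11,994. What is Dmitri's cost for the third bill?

$189.60

#1 ($5,572): deductible takes $2,358, $3,214 remains; traveler's 30% is $964.20. Traveler pays $3,322.20; OOP now $3,322.20.
#2 ($6,830): 30% coinsurance on $6,830 = $2,049. Traveler pays $2,049; OOP now $5,371.20.
#3 ($632): 30% coinsurance on $632 = $189.60. Traveler owes $189.60 (running OOP $5,560.80).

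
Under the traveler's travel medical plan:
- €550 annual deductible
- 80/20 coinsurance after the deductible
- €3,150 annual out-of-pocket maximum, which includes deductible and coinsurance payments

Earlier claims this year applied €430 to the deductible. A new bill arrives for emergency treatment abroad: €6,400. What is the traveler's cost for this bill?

€1,376

€430 of the €550 deductible is already met, leaving €120.
That leaves €6,400 − €120 = €6,280 for coinsurance.
Coinsurance: €6,280 × 20% = €1,256.
Traveler responsibility before any cap: €120 + €1,256 = €1,376.
Total out-of-pocket so far would be €430 + €1,376 = €1,806, below the €3,150 cap — no reduction.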